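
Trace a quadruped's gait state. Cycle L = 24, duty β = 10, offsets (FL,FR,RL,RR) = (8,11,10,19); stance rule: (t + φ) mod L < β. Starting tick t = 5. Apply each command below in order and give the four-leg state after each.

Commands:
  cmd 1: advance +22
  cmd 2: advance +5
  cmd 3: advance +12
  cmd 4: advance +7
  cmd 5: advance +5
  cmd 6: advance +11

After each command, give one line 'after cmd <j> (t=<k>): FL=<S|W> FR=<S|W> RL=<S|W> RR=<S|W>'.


start t=5: FL=W FR=W RL=W RR=S
cmd 1: advance +22 → t=27, phase=(11,14,13,22) → FL=W FR=W RL=W RR=W
cmd 2: advance +5 → t=32, phase=(16,19,18,3) → FL=W FR=W RL=W RR=S
cmd 3: advance +12 → t=44, phase=(4,7,6,15) → FL=S FR=S RL=S RR=W
cmd 4: advance +7 → t=51, phase=(11,14,13,22) → FL=W FR=W RL=W RR=W
cmd 5: advance +5 → t=56, phase=(16,19,18,3) → FL=W FR=W RL=W RR=S
cmd 6: advance +11 → t=67, phase=(3,6,5,14) → FL=S FR=S RL=S RR=W

after cmd 1 (t=27): FL=W FR=W RL=W RR=W
after cmd 2 (t=32): FL=W FR=W RL=W RR=S
after cmd 3 (t=44): FL=S FR=S RL=S RR=W
after cmd 4 (t=51): FL=W FR=W RL=W RR=W
after cmd 5 (t=56): FL=W FR=W RL=W RR=S
after cmd 6 (t=67): FL=S FR=S RL=S RR=W


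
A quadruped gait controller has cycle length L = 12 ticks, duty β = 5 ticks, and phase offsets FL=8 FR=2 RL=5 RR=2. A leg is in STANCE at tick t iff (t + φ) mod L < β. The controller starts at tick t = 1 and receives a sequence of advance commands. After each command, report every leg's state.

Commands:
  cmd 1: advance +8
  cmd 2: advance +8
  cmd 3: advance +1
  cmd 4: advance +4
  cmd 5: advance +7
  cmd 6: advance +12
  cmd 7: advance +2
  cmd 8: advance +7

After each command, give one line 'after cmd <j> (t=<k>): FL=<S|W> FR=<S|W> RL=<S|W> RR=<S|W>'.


after cmd 1 (t=9): FL=W FR=W RL=S RR=W
after cmd 2 (t=17): FL=S FR=W RL=W RR=W
after cmd 3 (t=18): FL=S FR=W RL=W RR=W
after cmd 4 (t=22): FL=W FR=S RL=S RR=S
after cmd 5 (t=29): FL=S FR=W RL=W RR=W
after cmd 6 (t=41): FL=S FR=W RL=W RR=W
after cmd 7 (t=43): FL=S FR=W RL=S RR=W
after cmd 8 (t=50): FL=W FR=S RL=W RR=S

start t=1: FL=W FR=S RL=W RR=S
cmd 1: advance +8 → t=9, phase=(5,11,2,11) → FL=W FR=W RL=S RR=W
cmd 2: advance +8 → t=17, phase=(1,7,10,7) → FL=S FR=W RL=W RR=W
cmd 3: advance +1 → t=18, phase=(2,8,11,8) → FL=S FR=W RL=W RR=W
cmd 4: advance +4 → t=22, phase=(6,0,3,0) → FL=W FR=S RL=S RR=S
cmd 5: advance +7 → t=29, phase=(1,7,10,7) → FL=S FR=W RL=W RR=W
cmd 6: advance +12 → t=41, phase=(1,7,10,7) → FL=S FR=W RL=W RR=W
cmd 7: advance +2 → t=43, phase=(3,9,0,9) → FL=S FR=W RL=S RR=W
cmd 8: advance +7 → t=50, phase=(10,4,7,4) → FL=W FR=S RL=W RR=S


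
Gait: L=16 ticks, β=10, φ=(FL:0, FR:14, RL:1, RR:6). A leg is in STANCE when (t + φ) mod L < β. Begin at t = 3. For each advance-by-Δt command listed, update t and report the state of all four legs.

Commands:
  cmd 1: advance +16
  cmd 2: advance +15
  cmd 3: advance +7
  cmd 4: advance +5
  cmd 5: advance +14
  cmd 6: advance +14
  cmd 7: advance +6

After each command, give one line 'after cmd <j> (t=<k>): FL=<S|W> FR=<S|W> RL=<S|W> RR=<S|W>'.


after cmd 1 (t=19): FL=S FR=S RL=S RR=S
after cmd 2 (t=34): FL=S FR=S RL=S RR=S
after cmd 3 (t=41): FL=S FR=S RL=W RR=W
after cmd 4 (t=46): FL=W FR=W RL=W RR=S
after cmd 5 (t=60): FL=W FR=W RL=W RR=S
after cmd 6 (t=74): FL=W FR=S RL=W RR=S
after cmd 7 (t=80): FL=S FR=W RL=S RR=S

start t=3: FL=S FR=S RL=S RR=S
cmd 1: advance +16 → t=19, phase=(3,1,4,9) → FL=S FR=S RL=S RR=S
cmd 2: advance +15 → t=34, phase=(2,0,3,8) → FL=S FR=S RL=S RR=S
cmd 3: advance +7 → t=41, phase=(9,7,10,15) → FL=S FR=S RL=W RR=W
cmd 4: advance +5 → t=46, phase=(14,12,15,4) → FL=W FR=W RL=W RR=S
cmd 5: advance +14 → t=60, phase=(12,10,13,2) → FL=W FR=W RL=W RR=S
cmd 6: advance +14 → t=74, phase=(10,8,11,0) → FL=W FR=S RL=W RR=S
cmd 7: advance +6 → t=80, phase=(0,14,1,6) → FL=S FR=W RL=S RR=S


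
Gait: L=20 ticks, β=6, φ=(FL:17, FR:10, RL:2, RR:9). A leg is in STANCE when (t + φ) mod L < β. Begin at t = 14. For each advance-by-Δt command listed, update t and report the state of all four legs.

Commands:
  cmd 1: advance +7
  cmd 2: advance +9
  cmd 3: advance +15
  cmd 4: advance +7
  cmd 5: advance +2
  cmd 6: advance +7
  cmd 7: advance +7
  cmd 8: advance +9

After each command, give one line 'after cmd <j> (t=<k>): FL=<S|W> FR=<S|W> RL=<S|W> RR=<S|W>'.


start t=14: FL=W FR=S RL=W RR=S
cmd 1: advance +7 → t=21, phase=(18,11,3,10) → FL=W FR=W RL=S RR=W
cmd 2: advance +9 → t=30, phase=(7,0,12,19) → FL=W FR=S RL=W RR=W
cmd 3: advance +15 → t=45, phase=(2,15,7,14) → FL=S FR=W RL=W RR=W
cmd 4: advance +7 → t=52, phase=(9,2,14,1) → FL=W FR=S RL=W RR=S
cmd 5: advance +2 → t=54, phase=(11,4,16,3) → FL=W FR=S RL=W RR=S
cmd 6: advance +7 → t=61, phase=(18,11,3,10) → FL=W FR=W RL=S RR=W
cmd 7: advance +7 → t=68, phase=(5,18,10,17) → FL=S FR=W RL=W RR=W
cmd 8: advance +9 → t=77, phase=(14,7,19,6) → FL=W FR=W RL=W RR=W

after cmd 1 (t=21): FL=W FR=W RL=S RR=W
after cmd 2 (t=30): FL=W FR=S RL=W RR=W
after cmd 3 (t=45): FL=S FR=W RL=W RR=W
after cmd 4 (t=52): FL=W FR=S RL=W RR=S
after cmd 5 (t=54): FL=W FR=S RL=W RR=S
after cmd 6 (t=61): FL=W FR=W RL=S RR=W
after cmd 7 (t=68): FL=S FR=W RL=W RR=W
after cmd 8 (t=77): FL=W FR=W RL=W RR=W


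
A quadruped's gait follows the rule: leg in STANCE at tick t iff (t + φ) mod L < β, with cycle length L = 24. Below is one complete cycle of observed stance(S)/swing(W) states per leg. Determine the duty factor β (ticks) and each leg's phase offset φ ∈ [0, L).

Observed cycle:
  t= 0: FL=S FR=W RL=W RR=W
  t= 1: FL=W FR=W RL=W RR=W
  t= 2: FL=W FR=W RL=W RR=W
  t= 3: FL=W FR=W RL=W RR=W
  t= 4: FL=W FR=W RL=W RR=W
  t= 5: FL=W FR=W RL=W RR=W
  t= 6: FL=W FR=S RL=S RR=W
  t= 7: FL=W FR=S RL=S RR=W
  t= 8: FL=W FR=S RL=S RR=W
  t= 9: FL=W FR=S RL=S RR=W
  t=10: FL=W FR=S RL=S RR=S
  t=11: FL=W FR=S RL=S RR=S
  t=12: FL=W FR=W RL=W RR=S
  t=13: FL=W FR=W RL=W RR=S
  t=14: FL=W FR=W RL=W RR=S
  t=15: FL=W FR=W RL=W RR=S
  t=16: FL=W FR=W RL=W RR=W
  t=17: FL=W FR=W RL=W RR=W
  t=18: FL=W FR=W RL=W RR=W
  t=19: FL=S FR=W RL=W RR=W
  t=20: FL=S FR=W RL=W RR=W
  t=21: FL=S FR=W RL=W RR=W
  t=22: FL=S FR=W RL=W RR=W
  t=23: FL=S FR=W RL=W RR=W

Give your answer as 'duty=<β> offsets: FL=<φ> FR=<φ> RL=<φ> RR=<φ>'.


duty=6 offsets: FL=5 FR=18 RL=18 RR=14

duty β = stance ticks per leg = 6
FL: stance ticks = 6; W→S at t=19 → φ=5
FR: stance ticks = 6; W→S at t=6 → φ=18
RL: stance ticks = 6; W→S at t=6 → φ=18
RR: stance ticks = 6; W→S at t=10 → φ=14


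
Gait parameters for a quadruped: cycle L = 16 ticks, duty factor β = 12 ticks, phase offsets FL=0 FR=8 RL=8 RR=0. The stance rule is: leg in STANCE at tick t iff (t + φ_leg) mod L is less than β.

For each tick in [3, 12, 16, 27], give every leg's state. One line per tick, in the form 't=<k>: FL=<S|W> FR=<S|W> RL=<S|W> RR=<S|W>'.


t=3: phase=(3,11,11,3) vs β=12 → FL=S FR=S RL=S RR=S
t=12: phase=(12,4,4,12) vs β=12 → FL=W FR=S RL=S RR=W
t=16: phase=(0,8,8,0) vs β=12 → FL=S FR=S RL=S RR=S
t=27: phase=(11,3,3,11) vs β=12 → FL=S FR=S RL=S RR=S

t=3: FL=S FR=S RL=S RR=S
t=12: FL=W FR=S RL=S RR=W
t=16: FL=S FR=S RL=S RR=S
t=27: FL=S FR=S RL=S RR=S


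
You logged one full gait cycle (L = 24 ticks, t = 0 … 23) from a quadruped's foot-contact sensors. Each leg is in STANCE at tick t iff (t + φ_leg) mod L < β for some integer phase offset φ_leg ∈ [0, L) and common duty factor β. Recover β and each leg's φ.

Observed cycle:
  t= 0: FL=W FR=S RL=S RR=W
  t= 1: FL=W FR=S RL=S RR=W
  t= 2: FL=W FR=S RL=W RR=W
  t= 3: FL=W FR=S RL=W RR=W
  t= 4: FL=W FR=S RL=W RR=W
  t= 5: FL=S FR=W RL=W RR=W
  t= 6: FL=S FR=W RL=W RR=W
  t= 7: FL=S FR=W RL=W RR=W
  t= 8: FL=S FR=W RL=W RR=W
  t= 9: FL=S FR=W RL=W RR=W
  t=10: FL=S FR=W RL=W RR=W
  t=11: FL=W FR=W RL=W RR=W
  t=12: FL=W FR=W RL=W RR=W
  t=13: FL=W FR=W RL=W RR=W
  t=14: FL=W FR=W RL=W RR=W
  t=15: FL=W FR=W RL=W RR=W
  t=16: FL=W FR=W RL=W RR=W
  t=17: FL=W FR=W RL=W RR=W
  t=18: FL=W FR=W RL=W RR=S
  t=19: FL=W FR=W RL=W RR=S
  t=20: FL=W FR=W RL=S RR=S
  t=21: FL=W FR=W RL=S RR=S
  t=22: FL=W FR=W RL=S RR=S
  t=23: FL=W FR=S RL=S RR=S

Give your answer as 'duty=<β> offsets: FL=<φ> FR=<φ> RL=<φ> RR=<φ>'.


duty=6 offsets: FL=19 FR=1 RL=4 RR=6

duty β = stance ticks per leg = 6
FL: stance ticks = 6; W→S at t=5 → φ=19
FR: stance ticks = 6; W→S at t=23 → φ=1
RL: stance ticks = 6; W→S at t=20 → φ=4
RR: stance ticks = 6; W→S at t=18 → φ=6


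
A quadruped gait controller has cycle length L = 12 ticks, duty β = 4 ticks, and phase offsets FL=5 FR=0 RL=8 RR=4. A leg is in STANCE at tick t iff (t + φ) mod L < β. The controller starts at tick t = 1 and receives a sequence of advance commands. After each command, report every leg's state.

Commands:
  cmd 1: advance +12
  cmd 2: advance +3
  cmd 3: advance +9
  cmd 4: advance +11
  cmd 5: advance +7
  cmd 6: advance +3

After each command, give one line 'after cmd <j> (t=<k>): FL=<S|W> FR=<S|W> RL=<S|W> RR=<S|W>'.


after cmd 1 (t=13): FL=W FR=S RL=W RR=W
after cmd 2 (t=16): FL=W FR=W RL=S RR=W
after cmd 3 (t=25): FL=W FR=S RL=W RR=W
after cmd 4 (t=36): FL=W FR=S RL=W RR=W
after cmd 5 (t=43): FL=S FR=W RL=S RR=W
after cmd 6 (t=46): FL=S FR=W RL=W RR=S

start t=1: FL=W FR=S RL=W RR=W
cmd 1: advance +12 → t=13, phase=(6,1,9,5) → FL=W FR=S RL=W RR=W
cmd 2: advance +3 → t=16, phase=(9,4,0,8) → FL=W FR=W RL=S RR=W
cmd 3: advance +9 → t=25, phase=(6,1,9,5) → FL=W FR=S RL=W RR=W
cmd 4: advance +11 → t=36, phase=(5,0,8,4) → FL=W FR=S RL=W RR=W
cmd 5: advance +7 → t=43, phase=(0,7,3,11) → FL=S FR=W RL=S RR=W
cmd 6: advance +3 → t=46, phase=(3,10,6,2) → FL=S FR=W RL=W RR=S


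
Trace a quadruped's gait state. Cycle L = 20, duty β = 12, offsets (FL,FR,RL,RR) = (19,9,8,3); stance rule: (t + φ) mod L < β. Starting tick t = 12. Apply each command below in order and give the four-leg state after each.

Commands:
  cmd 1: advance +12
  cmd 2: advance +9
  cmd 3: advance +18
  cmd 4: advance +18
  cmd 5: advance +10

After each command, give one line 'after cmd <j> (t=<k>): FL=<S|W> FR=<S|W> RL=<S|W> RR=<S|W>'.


after cmd 1 (t=24): FL=S FR=W RL=W RR=S
after cmd 2 (t=33): FL=W FR=S RL=S RR=W
after cmd 3 (t=51): FL=S FR=S RL=W RR=W
after cmd 4 (t=69): FL=S FR=W RL=W RR=W
after cmd 5 (t=79): FL=W FR=S RL=S RR=S

start t=12: FL=S FR=S RL=S RR=W
cmd 1: advance +12 → t=24, phase=(3,13,12,7) → FL=S FR=W RL=W RR=S
cmd 2: advance +9 → t=33, phase=(12,2,1,16) → FL=W FR=S RL=S RR=W
cmd 3: advance +18 → t=51, phase=(10,0,19,14) → FL=S FR=S RL=W RR=W
cmd 4: advance +18 → t=69, phase=(8,18,17,12) → FL=S FR=W RL=W RR=W
cmd 5: advance +10 → t=79, phase=(18,8,7,2) → FL=W FR=S RL=S RR=S


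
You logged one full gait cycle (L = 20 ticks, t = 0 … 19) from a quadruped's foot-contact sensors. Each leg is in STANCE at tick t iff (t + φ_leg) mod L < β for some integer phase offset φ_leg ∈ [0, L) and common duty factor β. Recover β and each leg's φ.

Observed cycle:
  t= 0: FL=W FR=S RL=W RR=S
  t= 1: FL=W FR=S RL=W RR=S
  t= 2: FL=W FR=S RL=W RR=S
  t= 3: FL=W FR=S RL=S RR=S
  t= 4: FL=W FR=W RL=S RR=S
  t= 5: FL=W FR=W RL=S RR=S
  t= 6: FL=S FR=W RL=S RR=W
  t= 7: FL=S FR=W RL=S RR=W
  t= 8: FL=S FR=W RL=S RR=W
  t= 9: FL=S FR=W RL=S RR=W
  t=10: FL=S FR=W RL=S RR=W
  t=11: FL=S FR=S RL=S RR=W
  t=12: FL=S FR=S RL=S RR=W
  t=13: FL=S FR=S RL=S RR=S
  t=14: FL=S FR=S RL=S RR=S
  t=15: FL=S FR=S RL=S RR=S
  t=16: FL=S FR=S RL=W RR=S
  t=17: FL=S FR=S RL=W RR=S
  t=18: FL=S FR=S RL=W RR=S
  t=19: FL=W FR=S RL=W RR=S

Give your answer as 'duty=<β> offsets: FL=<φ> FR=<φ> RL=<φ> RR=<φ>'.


duty β = stance ticks per leg = 13
FL: stance ticks = 13; W→S at t=6 → φ=14
FR: stance ticks = 13; W→S at t=11 → φ=9
RL: stance ticks = 13; W→S at t=3 → φ=17
RR: stance ticks = 13; W→S at t=13 → φ=7

duty=13 offsets: FL=14 FR=9 RL=17 RR=7


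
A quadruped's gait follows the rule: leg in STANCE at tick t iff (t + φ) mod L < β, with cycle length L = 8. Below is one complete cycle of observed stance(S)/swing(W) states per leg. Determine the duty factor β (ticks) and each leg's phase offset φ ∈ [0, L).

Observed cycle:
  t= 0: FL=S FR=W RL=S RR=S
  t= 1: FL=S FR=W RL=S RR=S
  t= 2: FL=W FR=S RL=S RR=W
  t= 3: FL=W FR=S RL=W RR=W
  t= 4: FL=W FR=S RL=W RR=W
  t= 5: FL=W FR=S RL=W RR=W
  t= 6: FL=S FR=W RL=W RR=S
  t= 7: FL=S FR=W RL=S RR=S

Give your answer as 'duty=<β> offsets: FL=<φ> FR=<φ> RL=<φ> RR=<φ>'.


duty β = stance ticks per leg = 4
FL: stance ticks = 4; W→S at t=6 → φ=2
FR: stance ticks = 4; W→S at t=2 → φ=6
RL: stance ticks = 4; W→S at t=7 → φ=1
RR: stance ticks = 4; W→S at t=6 → φ=2

duty=4 offsets: FL=2 FR=6 RL=1 RR=2


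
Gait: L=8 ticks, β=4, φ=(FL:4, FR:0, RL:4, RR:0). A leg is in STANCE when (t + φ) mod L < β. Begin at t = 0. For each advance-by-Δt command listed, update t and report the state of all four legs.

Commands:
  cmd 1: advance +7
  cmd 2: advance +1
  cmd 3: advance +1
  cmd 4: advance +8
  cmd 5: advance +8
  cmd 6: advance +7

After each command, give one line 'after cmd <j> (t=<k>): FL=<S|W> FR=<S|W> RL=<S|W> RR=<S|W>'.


start t=0: FL=W FR=S RL=W RR=S
cmd 1: advance +7 → t=7, phase=(3,7,3,7) → FL=S FR=W RL=S RR=W
cmd 2: advance +1 → t=8, phase=(4,0,4,0) → FL=W FR=S RL=W RR=S
cmd 3: advance +1 → t=9, phase=(5,1,5,1) → FL=W FR=S RL=W RR=S
cmd 4: advance +8 → t=17, phase=(5,1,5,1) → FL=W FR=S RL=W RR=S
cmd 5: advance +8 → t=25, phase=(5,1,5,1) → FL=W FR=S RL=W RR=S
cmd 6: advance +7 → t=32, phase=(4,0,4,0) → FL=W FR=S RL=W RR=S

after cmd 1 (t=7): FL=S FR=W RL=S RR=W
after cmd 2 (t=8): FL=W FR=S RL=W RR=S
after cmd 3 (t=9): FL=W FR=S RL=W RR=S
after cmd 4 (t=17): FL=W FR=S RL=W RR=S
after cmd 5 (t=25): FL=W FR=S RL=W RR=S
after cmd 6 (t=32): FL=W FR=S RL=W RR=S


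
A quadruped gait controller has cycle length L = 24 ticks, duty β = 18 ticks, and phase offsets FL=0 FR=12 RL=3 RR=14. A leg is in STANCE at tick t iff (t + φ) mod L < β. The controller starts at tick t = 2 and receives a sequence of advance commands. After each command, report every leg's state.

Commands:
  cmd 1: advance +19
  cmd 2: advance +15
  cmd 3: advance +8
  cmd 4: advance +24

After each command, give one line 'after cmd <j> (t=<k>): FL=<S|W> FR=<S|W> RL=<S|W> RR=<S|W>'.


after cmd 1 (t=21): FL=W FR=S RL=S RR=S
after cmd 2 (t=36): FL=S FR=S RL=S RR=S
after cmd 3 (t=44): FL=W FR=S RL=W RR=S
after cmd 4 (t=68): FL=W FR=S RL=W RR=S

start t=2: FL=S FR=S RL=S RR=S
cmd 1: advance +19 → t=21, phase=(21,9,0,11) → FL=W FR=S RL=S RR=S
cmd 2: advance +15 → t=36, phase=(12,0,15,2) → FL=S FR=S RL=S RR=S
cmd 3: advance +8 → t=44, phase=(20,8,23,10) → FL=W FR=S RL=W RR=S
cmd 4: advance +24 → t=68, phase=(20,8,23,10) → FL=W FR=S RL=W RR=S


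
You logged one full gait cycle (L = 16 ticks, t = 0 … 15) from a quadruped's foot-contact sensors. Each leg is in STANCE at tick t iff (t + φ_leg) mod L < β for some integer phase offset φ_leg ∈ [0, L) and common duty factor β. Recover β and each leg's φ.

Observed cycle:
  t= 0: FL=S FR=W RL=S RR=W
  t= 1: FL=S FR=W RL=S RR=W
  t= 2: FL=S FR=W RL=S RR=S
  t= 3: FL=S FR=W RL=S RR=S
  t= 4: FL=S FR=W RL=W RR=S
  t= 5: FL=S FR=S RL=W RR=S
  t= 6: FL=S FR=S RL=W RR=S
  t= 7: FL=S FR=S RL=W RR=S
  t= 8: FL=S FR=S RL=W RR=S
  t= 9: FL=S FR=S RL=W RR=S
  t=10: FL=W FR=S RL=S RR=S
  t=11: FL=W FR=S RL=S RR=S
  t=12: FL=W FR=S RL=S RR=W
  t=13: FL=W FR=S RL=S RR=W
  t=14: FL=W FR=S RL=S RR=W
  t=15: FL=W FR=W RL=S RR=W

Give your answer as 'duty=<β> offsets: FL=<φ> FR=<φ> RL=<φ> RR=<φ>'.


duty β = stance ticks per leg = 10
FL: stance ticks = 10; W→S at t=0 → φ=0
FR: stance ticks = 10; W→S at t=5 → φ=11
RL: stance ticks = 10; W→S at t=10 → φ=6
RR: stance ticks = 10; W→S at t=2 → φ=14

duty=10 offsets: FL=0 FR=11 RL=6 RR=14


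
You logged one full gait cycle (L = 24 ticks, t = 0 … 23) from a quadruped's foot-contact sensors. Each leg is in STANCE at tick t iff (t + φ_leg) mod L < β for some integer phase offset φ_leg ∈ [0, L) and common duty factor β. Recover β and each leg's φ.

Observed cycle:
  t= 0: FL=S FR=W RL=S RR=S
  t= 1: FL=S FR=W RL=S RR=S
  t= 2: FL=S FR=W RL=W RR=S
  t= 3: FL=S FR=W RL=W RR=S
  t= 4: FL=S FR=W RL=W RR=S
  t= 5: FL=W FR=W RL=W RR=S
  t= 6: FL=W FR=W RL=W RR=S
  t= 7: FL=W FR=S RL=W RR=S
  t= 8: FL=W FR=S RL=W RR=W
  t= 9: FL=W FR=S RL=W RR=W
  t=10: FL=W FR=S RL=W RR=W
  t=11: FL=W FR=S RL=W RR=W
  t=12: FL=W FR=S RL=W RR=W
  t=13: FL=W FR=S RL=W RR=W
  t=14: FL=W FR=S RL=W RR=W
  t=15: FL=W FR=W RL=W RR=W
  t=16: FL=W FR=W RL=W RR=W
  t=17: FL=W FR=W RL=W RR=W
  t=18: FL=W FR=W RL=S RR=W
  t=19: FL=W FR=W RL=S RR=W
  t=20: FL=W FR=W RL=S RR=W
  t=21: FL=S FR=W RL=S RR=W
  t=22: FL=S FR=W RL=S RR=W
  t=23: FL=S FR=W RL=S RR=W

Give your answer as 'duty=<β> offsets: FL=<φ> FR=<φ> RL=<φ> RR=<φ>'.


duty β = stance ticks per leg = 8
FL: stance ticks = 8; W→S at t=21 → φ=3
FR: stance ticks = 8; W→S at t=7 → φ=17
RL: stance ticks = 8; W→S at t=18 → φ=6
RR: stance ticks = 8; W→S at t=0 → φ=0

duty=8 offsets: FL=3 FR=17 RL=6 RR=0


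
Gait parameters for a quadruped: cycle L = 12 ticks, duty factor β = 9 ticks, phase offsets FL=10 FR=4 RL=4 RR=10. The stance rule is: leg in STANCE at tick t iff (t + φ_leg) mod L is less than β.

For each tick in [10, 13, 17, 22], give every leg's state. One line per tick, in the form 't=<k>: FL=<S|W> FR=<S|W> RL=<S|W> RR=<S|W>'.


t=10: FL=S FR=S RL=S RR=S
t=13: FL=W FR=S RL=S RR=W
t=17: FL=S FR=W RL=W RR=S
t=22: FL=S FR=S RL=S RR=S

t=10: phase=(8,2,2,8) vs β=9 → FL=S FR=S RL=S RR=S
t=13: phase=(11,5,5,11) vs β=9 → FL=W FR=S RL=S RR=W
t=17: phase=(3,9,9,3) vs β=9 → FL=S FR=W RL=W RR=S
t=22: phase=(8,2,2,8) vs β=9 → FL=S FR=S RL=S RR=S


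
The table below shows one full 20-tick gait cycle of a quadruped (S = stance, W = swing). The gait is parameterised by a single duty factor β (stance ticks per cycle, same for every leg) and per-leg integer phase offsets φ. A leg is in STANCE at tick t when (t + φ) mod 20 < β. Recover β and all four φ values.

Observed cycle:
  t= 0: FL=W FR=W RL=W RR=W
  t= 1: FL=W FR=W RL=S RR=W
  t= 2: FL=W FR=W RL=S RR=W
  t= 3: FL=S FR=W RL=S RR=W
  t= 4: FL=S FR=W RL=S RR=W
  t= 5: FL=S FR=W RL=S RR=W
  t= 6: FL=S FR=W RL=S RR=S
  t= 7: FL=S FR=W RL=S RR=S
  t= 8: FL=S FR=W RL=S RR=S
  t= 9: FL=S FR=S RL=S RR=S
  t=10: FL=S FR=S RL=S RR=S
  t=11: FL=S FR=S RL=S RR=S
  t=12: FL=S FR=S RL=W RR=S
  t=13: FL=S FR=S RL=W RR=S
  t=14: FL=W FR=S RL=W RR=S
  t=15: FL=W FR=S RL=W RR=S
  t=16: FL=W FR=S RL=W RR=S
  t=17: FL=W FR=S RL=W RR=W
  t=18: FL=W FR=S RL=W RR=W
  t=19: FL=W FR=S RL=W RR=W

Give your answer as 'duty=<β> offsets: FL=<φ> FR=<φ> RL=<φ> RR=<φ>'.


duty β = stance ticks per leg = 11
FL: stance ticks = 11; W→S at t=3 → φ=17
FR: stance ticks = 11; W→S at t=9 → φ=11
RL: stance ticks = 11; W→S at t=1 → φ=19
RR: stance ticks = 11; W→S at t=6 → φ=14

duty=11 offsets: FL=17 FR=11 RL=19 RR=14


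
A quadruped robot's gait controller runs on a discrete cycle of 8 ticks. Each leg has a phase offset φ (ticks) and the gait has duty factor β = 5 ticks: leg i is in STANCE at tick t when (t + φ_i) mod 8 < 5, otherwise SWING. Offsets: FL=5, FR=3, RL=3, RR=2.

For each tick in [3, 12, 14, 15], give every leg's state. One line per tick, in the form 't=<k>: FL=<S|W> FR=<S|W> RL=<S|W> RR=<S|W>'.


t=3: FL=S FR=W RL=W RR=W
t=12: FL=S FR=W RL=W RR=W
t=14: FL=S FR=S RL=S RR=S
t=15: FL=S FR=S RL=S RR=S

t=3: phase=(0,6,6,5) vs β=5 → FL=S FR=W RL=W RR=W
t=12: phase=(1,7,7,6) vs β=5 → FL=S FR=W RL=W RR=W
t=14: phase=(3,1,1,0) vs β=5 → FL=S FR=S RL=S RR=S
t=15: phase=(4,2,2,1) vs β=5 → FL=S FR=S RL=S RR=S


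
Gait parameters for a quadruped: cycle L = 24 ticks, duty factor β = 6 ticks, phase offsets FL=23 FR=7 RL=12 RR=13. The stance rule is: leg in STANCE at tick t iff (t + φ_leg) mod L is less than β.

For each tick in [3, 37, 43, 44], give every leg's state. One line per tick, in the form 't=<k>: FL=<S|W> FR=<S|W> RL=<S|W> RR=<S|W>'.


t=3: FL=S FR=W RL=W RR=W
t=37: FL=W FR=W RL=S RR=S
t=43: FL=W FR=S RL=W RR=W
t=44: FL=W FR=S RL=W RR=W

t=3: phase=(2,10,15,16) vs β=6 → FL=S FR=W RL=W RR=W
t=37: phase=(12,20,1,2) vs β=6 → FL=W FR=W RL=S RR=S
t=43: phase=(18,2,7,8) vs β=6 → FL=W FR=S RL=W RR=W
t=44: phase=(19,3,8,9) vs β=6 → FL=W FR=S RL=W RR=W


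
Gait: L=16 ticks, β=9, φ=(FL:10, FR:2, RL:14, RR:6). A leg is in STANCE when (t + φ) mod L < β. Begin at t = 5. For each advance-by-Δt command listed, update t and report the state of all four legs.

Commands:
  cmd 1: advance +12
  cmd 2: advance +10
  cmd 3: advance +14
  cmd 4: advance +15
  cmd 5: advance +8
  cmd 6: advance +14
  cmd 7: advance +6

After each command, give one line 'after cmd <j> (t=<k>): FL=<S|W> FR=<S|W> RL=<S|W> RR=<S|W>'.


after cmd 1 (t=17): FL=W FR=S RL=W RR=S
after cmd 2 (t=27): FL=S FR=W RL=W RR=S
after cmd 3 (t=41): FL=S FR=W RL=S RR=W
after cmd 4 (t=56): FL=S FR=W RL=S RR=W
after cmd 5 (t=64): FL=W FR=S RL=W RR=S
after cmd 6 (t=78): FL=S FR=S RL=W RR=S
after cmd 7 (t=84): FL=W FR=S RL=S RR=W

start t=5: FL=W FR=S RL=S RR=W
cmd 1: advance +12 → t=17, phase=(11,3,15,7) → FL=W FR=S RL=W RR=S
cmd 2: advance +10 → t=27, phase=(5,13,9,1) → FL=S FR=W RL=W RR=S
cmd 3: advance +14 → t=41, phase=(3,11,7,15) → FL=S FR=W RL=S RR=W
cmd 4: advance +15 → t=56, phase=(2,10,6,14) → FL=S FR=W RL=S RR=W
cmd 5: advance +8 → t=64, phase=(10,2,14,6) → FL=W FR=S RL=W RR=S
cmd 6: advance +14 → t=78, phase=(8,0,12,4) → FL=S FR=S RL=W RR=S
cmd 7: advance +6 → t=84, phase=(14,6,2,10) → FL=W FR=S RL=S RR=W


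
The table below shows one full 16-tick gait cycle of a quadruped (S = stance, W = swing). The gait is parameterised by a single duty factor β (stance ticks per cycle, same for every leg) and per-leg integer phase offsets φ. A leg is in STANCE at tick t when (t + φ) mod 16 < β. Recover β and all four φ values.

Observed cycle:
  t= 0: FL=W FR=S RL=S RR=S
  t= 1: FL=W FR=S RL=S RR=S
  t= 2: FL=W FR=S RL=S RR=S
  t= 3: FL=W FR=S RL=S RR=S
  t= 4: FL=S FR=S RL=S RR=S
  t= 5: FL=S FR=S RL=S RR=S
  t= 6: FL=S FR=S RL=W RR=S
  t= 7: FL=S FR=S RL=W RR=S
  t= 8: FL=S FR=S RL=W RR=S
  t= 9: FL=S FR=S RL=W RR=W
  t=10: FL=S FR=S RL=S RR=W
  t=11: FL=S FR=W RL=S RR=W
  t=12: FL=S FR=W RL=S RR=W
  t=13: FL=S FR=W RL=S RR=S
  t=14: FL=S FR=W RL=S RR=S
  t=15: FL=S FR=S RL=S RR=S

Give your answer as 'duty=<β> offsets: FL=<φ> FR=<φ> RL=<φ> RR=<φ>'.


duty=12 offsets: FL=12 FR=1 RL=6 RR=3

duty β = stance ticks per leg = 12
FL: stance ticks = 12; W→S at t=4 → φ=12
FR: stance ticks = 12; W→S at t=15 → φ=1
RL: stance ticks = 12; W→S at t=10 → φ=6
RR: stance ticks = 12; W→S at t=13 → φ=3


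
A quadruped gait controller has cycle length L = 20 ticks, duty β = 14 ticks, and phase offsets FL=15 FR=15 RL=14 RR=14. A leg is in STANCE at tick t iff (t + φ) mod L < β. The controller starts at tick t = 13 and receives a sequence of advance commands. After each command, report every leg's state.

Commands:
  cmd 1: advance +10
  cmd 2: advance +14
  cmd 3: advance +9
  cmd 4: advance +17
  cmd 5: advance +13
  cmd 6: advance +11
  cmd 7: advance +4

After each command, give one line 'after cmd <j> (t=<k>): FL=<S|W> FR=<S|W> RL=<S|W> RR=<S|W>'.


after cmd 1 (t=23): FL=W FR=W RL=W RR=W
after cmd 2 (t=37): FL=S FR=S RL=S RR=S
after cmd 3 (t=46): FL=S FR=S RL=S RR=S
after cmd 4 (t=63): FL=W FR=W RL=W RR=W
after cmd 5 (t=76): FL=S FR=S RL=S RR=S
after cmd 6 (t=87): FL=S FR=S RL=S RR=S
after cmd 7 (t=91): FL=S FR=S RL=S RR=S

start t=13: FL=S FR=S RL=S RR=S
cmd 1: advance +10 → t=23, phase=(18,18,17,17) → FL=W FR=W RL=W RR=W
cmd 2: advance +14 → t=37, phase=(12,12,11,11) → FL=S FR=S RL=S RR=S
cmd 3: advance +9 → t=46, phase=(1,1,0,0) → FL=S FR=S RL=S RR=S
cmd 4: advance +17 → t=63, phase=(18,18,17,17) → FL=W FR=W RL=W RR=W
cmd 5: advance +13 → t=76, phase=(11,11,10,10) → FL=S FR=S RL=S RR=S
cmd 6: advance +11 → t=87, phase=(2,2,1,1) → FL=S FR=S RL=S RR=S
cmd 7: advance +4 → t=91, phase=(6,6,5,5) → FL=S FR=S RL=S RR=S


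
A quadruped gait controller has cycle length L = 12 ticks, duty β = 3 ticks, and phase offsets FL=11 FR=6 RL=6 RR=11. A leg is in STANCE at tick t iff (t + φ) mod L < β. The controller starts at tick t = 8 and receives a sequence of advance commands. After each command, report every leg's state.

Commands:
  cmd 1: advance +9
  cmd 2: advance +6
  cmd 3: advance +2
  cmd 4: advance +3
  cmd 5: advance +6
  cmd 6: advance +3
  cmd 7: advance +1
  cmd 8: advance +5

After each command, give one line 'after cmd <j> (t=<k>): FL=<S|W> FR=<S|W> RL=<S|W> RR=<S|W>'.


start t=8: FL=W FR=S RL=S RR=W
cmd 1: advance +9 → t=17, phase=(4,11,11,4) → FL=W FR=W RL=W RR=W
cmd 2: advance +6 → t=23, phase=(10,5,5,10) → FL=W FR=W RL=W RR=W
cmd 3: advance +2 → t=25, phase=(0,7,7,0) → FL=S FR=W RL=W RR=S
cmd 4: advance +3 → t=28, phase=(3,10,10,3) → FL=W FR=W RL=W RR=W
cmd 5: advance +6 → t=34, phase=(9,4,4,9) → FL=W FR=W RL=W RR=W
cmd 6: advance +3 → t=37, phase=(0,7,7,0) → FL=S FR=W RL=W RR=S
cmd 7: advance +1 → t=38, phase=(1,8,8,1) → FL=S FR=W RL=W RR=S
cmd 8: advance +5 → t=43, phase=(6,1,1,6) → FL=W FR=S RL=S RR=W

after cmd 1 (t=17): FL=W FR=W RL=W RR=W
after cmd 2 (t=23): FL=W FR=W RL=W RR=W
after cmd 3 (t=25): FL=S FR=W RL=W RR=S
after cmd 4 (t=28): FL=W FR=W RL=W RR=W
after cmd 5 (t=34): FL=W FR=W RL=W RR=W
after cmd 6 (t=37): FL=S FR=W RL=W RR=S
after cmd 7 (t=38): FL=S FR=W RL=W RR=S
after cmd 8 (t=43): FL=W FR=S RL=S RR=W


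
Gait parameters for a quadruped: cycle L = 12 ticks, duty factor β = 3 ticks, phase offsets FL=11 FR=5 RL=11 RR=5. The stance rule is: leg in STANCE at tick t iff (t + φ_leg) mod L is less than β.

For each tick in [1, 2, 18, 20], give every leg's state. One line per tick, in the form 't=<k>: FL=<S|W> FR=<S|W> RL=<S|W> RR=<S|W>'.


t=1: phase=(0,6,0,6) vs β=3 → FL=S FR=W RL=S RR=W
t=2: phase=(1,7,1,7) vs β=3 → FL=S FR=W RL=S RR=W
t=18: phase=(5,11,5,11) vs β=3 → FL=W FR=W RL=W RR=W
t=20: phase=(7,1,7,1) vs β=3 → FL=W FR=S RL=W RR=S

t=1: FL=S FR=W RL=S RR=W
t=2: FL=S FR=W RL=S RR=W
t=18: FL=W FR=W RL=W RR=W
t=20: FL=W FR=S RL=W RR=S


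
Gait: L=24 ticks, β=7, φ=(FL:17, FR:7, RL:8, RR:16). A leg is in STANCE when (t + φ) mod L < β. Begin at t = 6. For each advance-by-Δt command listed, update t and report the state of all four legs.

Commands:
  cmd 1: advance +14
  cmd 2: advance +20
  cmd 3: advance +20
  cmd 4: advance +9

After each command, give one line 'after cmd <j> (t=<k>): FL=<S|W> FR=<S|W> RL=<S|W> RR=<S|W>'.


start t=6: FL=W FR=W RL=W RR=W
cmd 1: advance +14 → t=20, phase=(13,3,4,12) → FL=W FR=S RL=S RR=W
cmd 2: advance +20 → t=40, phase=(9,23,0,8) → FL=W FR=W RL=S RR=W
cmd 3: advance +20 → t=60, phase=(5,19,20,4) → FL=S FR=W RL=W RR=S
cmd 4: advance +9 → t=69, phase=(14,4,5,13) → FL=W FR=S RL=S RR=W

after cmd 1 (t=20): FL=W FR=S RL=S RR=W
after cmd 2 (t=40): FL=W FR=W RL=S RR=W
after cmd 3 (t=60): FL=S FR=W RL=W RR=S
after cmd 4 (t=69): FL=W FR=S RL=S RR=W


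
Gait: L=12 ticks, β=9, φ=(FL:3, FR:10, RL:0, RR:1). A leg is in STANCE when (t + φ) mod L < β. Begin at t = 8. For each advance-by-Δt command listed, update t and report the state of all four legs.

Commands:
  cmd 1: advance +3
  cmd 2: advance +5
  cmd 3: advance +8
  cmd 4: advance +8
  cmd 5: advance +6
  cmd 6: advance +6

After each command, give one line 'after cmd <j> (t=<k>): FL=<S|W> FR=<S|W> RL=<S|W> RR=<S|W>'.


after cmd 1 (t=11): FL=S FR=W RL=W RR=S
after cmd 2 (t=16): FL=S FR=S RL=S RR=S
after cmd 3 (t=24): FL=S FR=W RL=S RR=S
after cmd 4 (t=32): FL=W FR=S RL=S RR=W
after cmd 5 (t=38): FL=S FR=S RL=S RR=S
after cmd 6 (t=44): FL=W FR=S RL=S RR=W

start t=8: FL=W FR=S RL=S RR=W
cmd 1: advance +3 → t=11, phase=(2,9,11,0) → FL=S FR=W RL=W RR=S
cmd 2: advance +5 → t=16, phase=(7,2,4,5) → FL=S FR=S RL=S RR=S
cmd 3: advance +8 → t=24, phase=(3,10,0,1) → FL=S FR=W RL=S RR=S
cmd 4: advance +8 → t=32, phase=(11,6,8,9) → FL=W FR=S RL=S RR=W
cmd 5: advance +6 → t=38, phase=(5,0,2,3) → FL=S FR=S RL=S RR=S
cmd 6: advance +6 → t=44, phase=(11,6,8,9) → FL=W FR=S RL=S RR=W


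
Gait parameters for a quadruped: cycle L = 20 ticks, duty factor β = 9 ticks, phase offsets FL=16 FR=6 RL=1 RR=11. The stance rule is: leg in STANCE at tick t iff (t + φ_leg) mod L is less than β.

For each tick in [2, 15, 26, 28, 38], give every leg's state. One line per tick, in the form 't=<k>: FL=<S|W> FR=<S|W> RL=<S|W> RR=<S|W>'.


t=2: FL=W FR=S RL=S RR=W
t=15: FL=W FR=S RL=W RR=S
t=26: FL=S FR=W RL=S RR=W
t=28: FL=S FR=W RL=W RR=W
t=38: FL=W FR=S RL=W RR=W

t=2: phase=(18,8,3,13) vs β=9 → FL=W FR=S RL=S RR=W
t=15: phase=(11,1,16,6) vs β=9 → FL=W FR=S RL=W RR=S
t=26: phase=(2,12,7,17) vs β=9 → FL=S FR=W RL=S RR=W
t=28: phase=(4,14,9,19) vs β=9 → FL=S FR=W RL=W RR=W
t=38: phase=(14,4,19,9) vs β=9 → FL=W FR=S RL=W RR=W


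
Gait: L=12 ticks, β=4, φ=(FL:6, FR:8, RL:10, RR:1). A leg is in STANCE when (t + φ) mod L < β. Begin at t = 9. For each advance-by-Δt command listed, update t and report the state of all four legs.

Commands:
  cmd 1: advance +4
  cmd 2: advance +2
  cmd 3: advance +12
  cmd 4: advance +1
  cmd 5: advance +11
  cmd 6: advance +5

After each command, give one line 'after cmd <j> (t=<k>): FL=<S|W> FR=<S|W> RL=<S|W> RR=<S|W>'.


start t=9: FL=S FR=W RL=W RR=W
cmd 1: advance +4 → t=13, phase=(7,9,11,2) → FL=W FR=W RL=W RR=S
cmd 2: advance +2 → t=15, phase=(9,11,1,4) → FL=W FR=W RL=S RR=W
cmd 3: advance +12 → t=27, phase=(9,11,1,4) → FL=W FR=W RL=S RR=W
cmd 4: advance +1 → t=28, phase=(10,0,2,5) → FL=W FR=S RL=S RR=W
cmd 5: advance +11 → t=39, phase=(9,11,1,4) → FL=W FR=W RL=S RR=W
cmd 6: advance +5 → t=44, phase=(2,4,6,9) → FL=S FR=W RL=W RR=W

after cmd 1 (t=13): FL=W FR=W RL=W RR=S
after cmd 2 (t=15): FL=W FR=W RL=S RR=W
after cmd 3 (t=27): FL=W FR=W RL=S RR=W
after cmd 4 (t=28): FL=W FR=S RL=S RR=W
after cmd 5 (t=39): FL=W FR=W RL=S RR=W
after cmd 6 (t=44): FL=S FR=W RL=W RR=W


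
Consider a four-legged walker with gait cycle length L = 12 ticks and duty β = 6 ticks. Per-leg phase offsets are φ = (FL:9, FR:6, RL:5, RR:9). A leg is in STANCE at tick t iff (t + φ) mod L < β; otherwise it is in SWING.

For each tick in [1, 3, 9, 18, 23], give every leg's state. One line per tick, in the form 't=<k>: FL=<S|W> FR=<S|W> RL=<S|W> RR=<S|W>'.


t=1: FL=W FR=W RL=W RR=W
t=3: FL=S FR=W RL=W RR=S
t=9: FL=W FR=S RL=S RR=W
t=18: FL=S FR=S RL=W RR=S
t=23: FL=W FR=S RL=S RR=W

t=1: phase=(10,7,6,10) vs β=6 → FL=W FR=W RL=W RR=W
t=3: phase=(0,9,8,0) vs β=6 → FL=S FR=W RL=W RR=S
t=9: phase=(6,3,2,6) vs β=6 → FL=W FR=S RL=S RR=W
t=18: phase=(3,0,11,3) vs β=6 → FL=S FR=S RL=W RR=S
t=23: phase=(8,5,4,8) vs β=6 → FL=W FR=S RL=S RR=W


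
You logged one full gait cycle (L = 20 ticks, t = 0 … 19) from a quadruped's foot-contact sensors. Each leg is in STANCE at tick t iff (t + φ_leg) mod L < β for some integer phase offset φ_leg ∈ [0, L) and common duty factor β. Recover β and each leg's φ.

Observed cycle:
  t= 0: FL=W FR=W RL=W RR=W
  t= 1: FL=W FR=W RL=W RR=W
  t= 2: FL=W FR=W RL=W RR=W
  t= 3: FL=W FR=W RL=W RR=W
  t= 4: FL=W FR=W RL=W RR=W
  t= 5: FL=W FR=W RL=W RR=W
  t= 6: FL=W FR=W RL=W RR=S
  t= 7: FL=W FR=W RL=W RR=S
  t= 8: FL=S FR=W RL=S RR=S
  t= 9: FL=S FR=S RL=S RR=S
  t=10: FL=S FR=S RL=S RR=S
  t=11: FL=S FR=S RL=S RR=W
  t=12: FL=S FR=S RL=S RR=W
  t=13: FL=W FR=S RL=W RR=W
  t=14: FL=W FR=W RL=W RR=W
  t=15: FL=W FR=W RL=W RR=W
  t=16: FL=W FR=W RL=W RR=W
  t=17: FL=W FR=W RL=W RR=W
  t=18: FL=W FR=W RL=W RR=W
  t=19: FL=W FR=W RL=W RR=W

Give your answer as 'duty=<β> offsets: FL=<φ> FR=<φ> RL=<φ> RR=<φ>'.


duty β = stance ticks per leg = 5
FL: stance ticks = 5; W→S at t=8 → φ=12
FR: stance ticks = 5; W→S at t=9 → φ=11
RL: stance ticks = 5; W→S at t=8 → φ=12
RR: stance ticks = 5; W→S at t=6 → φ=14

duty=5 offsets: FL=12 FR=11 RL=12 RR=14


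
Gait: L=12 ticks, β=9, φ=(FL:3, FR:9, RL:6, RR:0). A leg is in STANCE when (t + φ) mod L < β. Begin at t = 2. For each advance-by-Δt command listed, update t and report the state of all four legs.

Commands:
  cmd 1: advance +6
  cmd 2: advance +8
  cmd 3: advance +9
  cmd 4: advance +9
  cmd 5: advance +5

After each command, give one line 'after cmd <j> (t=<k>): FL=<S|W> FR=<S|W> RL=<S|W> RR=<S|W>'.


after cmd 1 (t=8): FL=W FR=S RL=S RR=S
after cmd 2 (t=16): FL=S FR=S RL=W RR=S
after cmd 3 (t=25): FL=S FR=W RL=S RR=S
after cmd 4 (t=34): FL=S FR=S RL=S RR=W
after cmd 5 (t=39): FL=S FR=S RL=W RR=S

start t=2: FL=S FR=W RL=S RR=S
cmd 1: advance +6 → t=8, phase=(11,5,2,8) → FL=W FR=S RL=S RR=S
cmd 2: advance +8 → t=16, phase=(7,1,10,4) → FL=S FR=S RL=W RR=S
cmd 3: advance +9 → t=25, phase=(4,10,7,1) → FL=S FR=W RL=S RR=S
cmd 4: advance +9 → t=34, phase=(1,7,4,10) → FL=S FR=S RL=S RR=W
cmd 5: advance +5 → t=39, phase=(6,0,9,3) → FL=S FR=S RL=W RR=S


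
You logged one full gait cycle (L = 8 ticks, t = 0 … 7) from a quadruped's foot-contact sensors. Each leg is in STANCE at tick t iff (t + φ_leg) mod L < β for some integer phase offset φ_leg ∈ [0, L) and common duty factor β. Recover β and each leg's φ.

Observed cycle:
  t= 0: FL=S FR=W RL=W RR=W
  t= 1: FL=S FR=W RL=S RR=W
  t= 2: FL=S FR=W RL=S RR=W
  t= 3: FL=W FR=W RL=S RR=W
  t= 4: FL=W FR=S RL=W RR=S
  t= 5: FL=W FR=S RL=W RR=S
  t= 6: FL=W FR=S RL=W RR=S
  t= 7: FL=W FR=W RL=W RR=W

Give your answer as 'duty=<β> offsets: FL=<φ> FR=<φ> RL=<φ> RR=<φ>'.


duty=3 offsets: FL=0 FR=4 RL=7 RR=4

duty β = stance ticks per leg = 3
FL: stance ticks = 3; W→S at t=0 → φ=0
FR: stance ticks = 3; W→S at t=4 → φ=4
RL: stance ticks = 3; W→S at t=1 → φ=7
RR: stance ticks = 3; W→S at t=4 → φ=4


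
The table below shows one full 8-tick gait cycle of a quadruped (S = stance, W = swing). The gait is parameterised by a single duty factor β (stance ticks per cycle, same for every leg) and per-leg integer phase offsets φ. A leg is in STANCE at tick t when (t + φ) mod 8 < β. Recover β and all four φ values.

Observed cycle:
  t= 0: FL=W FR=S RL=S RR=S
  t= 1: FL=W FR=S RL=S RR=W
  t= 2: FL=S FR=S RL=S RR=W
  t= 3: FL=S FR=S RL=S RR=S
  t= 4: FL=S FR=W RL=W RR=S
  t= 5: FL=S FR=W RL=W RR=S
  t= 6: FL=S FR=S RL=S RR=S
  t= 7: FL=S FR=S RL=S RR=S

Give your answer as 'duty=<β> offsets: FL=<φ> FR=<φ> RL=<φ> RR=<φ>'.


duty β = stance ticks per leg = 6
FL: stance ticks = 6; W→S at t=2 → φ=6
FR: stance ticks = 6; W→S at t=6 → φ=2
RL: stance ticks = 6; W→S at t=6 → φ=2
RR: stance ticks = 6; W→S at t=3 → φ=5

duty=6 offsets: FL=6 FR=2 RL=2 RR=5


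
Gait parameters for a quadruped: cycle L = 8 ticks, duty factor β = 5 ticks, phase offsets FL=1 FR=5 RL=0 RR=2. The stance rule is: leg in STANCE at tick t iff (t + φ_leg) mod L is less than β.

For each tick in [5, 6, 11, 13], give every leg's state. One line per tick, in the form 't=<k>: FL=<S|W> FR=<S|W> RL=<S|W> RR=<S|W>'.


t=5: phase=(6,2,5,7) vs β=5 → FL=W FR=S RL=W RR=W
t=6: phase=(7,3,6,0) vs β=5 → FL=W FR=S RL=W RR=S
t=11: phase=(4,0,3,5) vs β=5 → FL=S FR=S RL=S RR=W
t=13: phase=(6,2,5,7) vs β=5 → FL=W FR=S RL=W RR=W

t=5: FL=W FR=S RL=W RR=W
t=6: FL=W FR=S RL=W RR=S
t=11: FL=S FR=S RL=S RR=W
t=13: FL=W FR=S RL=W RR=W


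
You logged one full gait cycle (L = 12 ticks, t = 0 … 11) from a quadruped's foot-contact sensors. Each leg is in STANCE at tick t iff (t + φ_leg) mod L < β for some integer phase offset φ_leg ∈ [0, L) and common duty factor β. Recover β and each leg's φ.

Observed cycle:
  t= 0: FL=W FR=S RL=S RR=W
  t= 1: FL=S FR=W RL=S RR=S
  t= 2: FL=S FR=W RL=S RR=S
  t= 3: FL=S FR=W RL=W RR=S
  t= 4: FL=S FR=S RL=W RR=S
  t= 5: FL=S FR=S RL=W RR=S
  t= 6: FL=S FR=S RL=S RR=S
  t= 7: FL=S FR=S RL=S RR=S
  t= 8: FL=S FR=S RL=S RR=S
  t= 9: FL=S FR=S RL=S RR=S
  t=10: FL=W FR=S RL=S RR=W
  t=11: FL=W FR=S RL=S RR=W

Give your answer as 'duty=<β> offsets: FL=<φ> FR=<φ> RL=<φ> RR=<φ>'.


duty β = stance ticks per leg = 9
FL: stance ticks = 9; W→S at t=1 → φ=11
FR: stance ticks = 9; W→S at t=4 → φ=8
RL: stance ticks = 9; W→S at t=6 → φ=6
RR: stance ticks = 9; W→S at t=1 → φ=11

duty=9 offsets: FL=11 FR=8 RL=6 RR=11


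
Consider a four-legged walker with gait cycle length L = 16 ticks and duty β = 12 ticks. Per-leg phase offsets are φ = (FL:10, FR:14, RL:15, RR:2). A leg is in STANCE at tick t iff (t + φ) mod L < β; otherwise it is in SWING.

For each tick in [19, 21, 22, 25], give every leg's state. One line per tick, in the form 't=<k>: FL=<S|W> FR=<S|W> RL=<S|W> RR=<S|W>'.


t=19: phase=(13,1,2,5) vs β=12 → FL=W FR=S RL=S RR=S
t=21: phase=(15,3,4,7) vs β=12 → FL=W FR=S RL=S RR=S
t=22: phase=(0,4,5,8) vs β=12 → FL=S FR=S RL=S RR=S
t=25: phase=(3,7,8,11) vs β=12 → FL=S FR=S RL=S RR=S

t=19: FL=W FR=S RL=S RR=S
t=21: FL=W FR=S RL=S RR=S
t=22: FL=S FR=S RL=S RR=S
t=25: FL=S FR=S RL=S RR=S


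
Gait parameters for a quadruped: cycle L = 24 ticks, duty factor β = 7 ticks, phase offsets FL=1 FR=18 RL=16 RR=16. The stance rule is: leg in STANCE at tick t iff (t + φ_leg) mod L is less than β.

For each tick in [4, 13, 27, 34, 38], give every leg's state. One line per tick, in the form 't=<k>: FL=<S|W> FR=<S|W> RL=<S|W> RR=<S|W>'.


t=4: FL=S FR=W RL=W RR=W
t=13: FL=W FR=W RL=S RR=S
t=27: FL=S FR=W RL=W RR=W
t=34: FL=W FR=S RL=S RR=S
t=38: FL=W FR=W RL=S RR=S

t=4: phase=(5,22,20,20) vs β=7 → FL=S FR=W RL=W RR=W
t=13: phase=(14,7,5,5) vs β=7 → FL=W FR=W RL=S RR=S
t=27: phase=(4,21,19,19) vs β=7 → FL=S FR=W RL=W RR=W
t=34: phase=(11,4,2,2) vs β=7 → FL=W FR=S RL=S RR=S
t=38: phase=(15,8,6,6) vs β=7 → FL=W FR=W RL=S RR=S


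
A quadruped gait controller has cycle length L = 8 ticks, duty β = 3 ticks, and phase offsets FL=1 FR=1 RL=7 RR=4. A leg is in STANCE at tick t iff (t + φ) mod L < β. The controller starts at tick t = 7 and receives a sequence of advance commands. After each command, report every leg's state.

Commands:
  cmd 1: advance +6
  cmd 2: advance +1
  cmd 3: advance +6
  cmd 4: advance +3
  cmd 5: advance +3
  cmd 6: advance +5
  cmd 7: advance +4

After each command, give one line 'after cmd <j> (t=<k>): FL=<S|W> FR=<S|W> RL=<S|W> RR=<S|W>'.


start t=7: FL=S FR=S RL=W RR=W
cmd 1: advance +6 → t=13, phase=(6,6,4,1) → FL=W FR=W RL=W RR=S
cmd 2: advance +1 → t=14, phase=(7,7,5,2) → FL=W FR=W RL=W RR=S
cmd 3: advance +6 → t=20, phase=(5,5,3,0) → FL=W FR=W RL=W RR=S
cmd 4: advance +3 → t=23, phase=(0,0,6,3) → FL=S FR=S RL=W RR=W
cmd 5: advance +3 → t=26, phase=(3,3,1,6) → FL=W FR=W RL=S RR=W
cmd 6: advance +5 → t=31, phase=(0,0,6,3) → FL=S FR=S RL=W RR=W
cmd 7: advance +4 → t=35, phase=(4,4,2,7) → FL=W FR=W RL=S RR=W

after cmd 1 (t=13): FL=W FR=W RL=W RR=S
after cmd 2 (t=14): FL=W FR=W RL=W RR=S
after cmd 3 (t=20): FL=W FR=W RL=W RR=S
after cmd 4 (t=23): FL=S FR=S RL=W RR=W
after cmd 5 (t=26): FL=W FR=W RL=S RR=W
after cmd 6 (t=31): FL=S FR=S RL=W RR=W
after cmd 7 (t=35): FL=W FR=W RL=S RR=W


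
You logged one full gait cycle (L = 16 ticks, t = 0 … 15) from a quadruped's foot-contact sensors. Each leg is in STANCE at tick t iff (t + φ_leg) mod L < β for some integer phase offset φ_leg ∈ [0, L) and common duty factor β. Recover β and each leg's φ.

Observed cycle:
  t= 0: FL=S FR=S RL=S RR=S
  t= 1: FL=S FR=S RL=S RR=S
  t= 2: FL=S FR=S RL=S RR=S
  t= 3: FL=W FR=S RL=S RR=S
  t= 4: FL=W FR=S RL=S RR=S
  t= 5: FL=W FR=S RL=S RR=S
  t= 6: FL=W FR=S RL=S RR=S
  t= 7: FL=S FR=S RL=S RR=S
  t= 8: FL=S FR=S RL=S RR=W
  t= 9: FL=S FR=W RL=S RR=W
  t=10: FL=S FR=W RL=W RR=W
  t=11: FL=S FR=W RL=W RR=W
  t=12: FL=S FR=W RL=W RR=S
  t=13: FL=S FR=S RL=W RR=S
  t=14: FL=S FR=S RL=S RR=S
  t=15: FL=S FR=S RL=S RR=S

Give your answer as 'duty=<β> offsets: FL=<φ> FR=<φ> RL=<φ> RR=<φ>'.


duty β = stance ticks per leg = 12
FL: stance ticks = 12; W→S at t=7 → φ=9
FR: stance ticks = 12; W→S at t=13 → φ=3
RL: stance ticks = 12; W→S at t=14 → φ=2
RR: stance ticks = 12; W→S at t=12 → φ=4

duty=12 offsets: FL=9 FR=3 RL=2 RR=4
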